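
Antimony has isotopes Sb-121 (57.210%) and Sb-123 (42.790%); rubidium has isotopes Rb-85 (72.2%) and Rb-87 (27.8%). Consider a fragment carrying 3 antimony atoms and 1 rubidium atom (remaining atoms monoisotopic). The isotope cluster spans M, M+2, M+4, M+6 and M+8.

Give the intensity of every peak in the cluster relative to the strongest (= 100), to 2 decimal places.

38.04 : 100.00 : 96.70 : 40.50 : 6.13

Antimony pattern (n=3): 0.18724742 : 0.42015297 : 0.3142518 : 0.07834781
Rubidium pattern (n=1): 0.7220 : 0.2780
Convolve the two distributions (both contribute in 2-u steps):
  M: 0.18724742×0.7220 = 0.135193
  M+2: 0.18724742×0.2780 + 0.42015297×0.7220 = 0.355405
  M+4: 0.42015297×0.2780 + 0.3142518×0.7220 = 0.343692
  M+6: 0.3142518×0.2780 + 0.07834781×0.7220 = 0.143929
  M+8: 0.07834781×0.2780 = 0.021781
Scale to base peak (0.355405) = 100: 38.04 : 100.00 : 96.70 : 40.50 : 6.13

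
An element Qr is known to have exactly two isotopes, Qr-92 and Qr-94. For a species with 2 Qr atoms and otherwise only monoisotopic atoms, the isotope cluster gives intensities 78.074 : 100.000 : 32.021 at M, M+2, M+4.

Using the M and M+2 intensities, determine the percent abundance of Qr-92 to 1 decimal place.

Let p = fractional abundance of Qr-92. I(M+2)/I(M) = [C(2,1)·p^1·(1−p)] / p^2 = 2·(1−p)/p = 100.000/78.074 = 1.2808
(1−p)/p = 1.2808/2 = 0.6404  ⇒  p = 1/(1 + 0.6404) = 0.6096
Qr-92: 61.0%, Qr-94: 39.0%.

61.0%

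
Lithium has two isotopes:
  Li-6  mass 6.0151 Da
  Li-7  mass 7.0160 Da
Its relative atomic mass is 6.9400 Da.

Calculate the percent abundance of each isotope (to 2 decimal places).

With x = fraction of Li-6 (so Li-7 is 1 − x):
6.0151·x + 7.0160·(1 − x) = 6.9400
(6.0151 − 7.0160)·x = 6.9400 − 7.0160
x = -0.0760 / -1.0009 = 0.07593 → 7.59% Li-6, 92.41% Li-7.

Li-6: 7.59%, Li-7: 92.41%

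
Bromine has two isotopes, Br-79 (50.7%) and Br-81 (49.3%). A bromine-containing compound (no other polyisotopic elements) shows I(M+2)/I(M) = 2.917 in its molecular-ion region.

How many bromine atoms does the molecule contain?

3

For n independent Br atoms, I(M+2)/I(M) = n · (abundance Br-81) / (abundance Br-79) = n · 0.493/0.507.
n = 2.917 × 0.507/0.493 = 3.00 ≈ 3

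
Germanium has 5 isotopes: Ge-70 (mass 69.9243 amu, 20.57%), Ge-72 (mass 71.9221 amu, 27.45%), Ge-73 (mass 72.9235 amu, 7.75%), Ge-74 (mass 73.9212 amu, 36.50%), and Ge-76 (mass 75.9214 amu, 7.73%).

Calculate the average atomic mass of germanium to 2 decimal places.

The abundance-weighted mean is 0.2057 × 69.9243 + 0.2745 × 71.9221 + 0.0775 × 72.9235 + 0.3650 × 73.9212 + 0.0773 × 75.9214
= 14.38343 + 19.74262 + 5.65157 + 26.98124 + 5.86872 = 72.62758 amu

72.63 amu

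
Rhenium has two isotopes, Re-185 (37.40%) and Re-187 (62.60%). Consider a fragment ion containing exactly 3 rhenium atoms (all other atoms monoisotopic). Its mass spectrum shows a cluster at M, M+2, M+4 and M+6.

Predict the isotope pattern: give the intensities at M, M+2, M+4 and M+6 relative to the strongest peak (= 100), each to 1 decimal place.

Expanding (0.3740 + 0.6260)^3:
P(M) = 0.3740^3 = 0.052314
P(M+2) = 3 × 0.3740^2 × 0.6260^1 = 0.262687
P(M+4) = 3 × 0.3740^1 × 0.6260^2 = 0.439685
P(M+6) = 0.6260^3 = 0.245314
The M+4 peak is largest (0.439685); scaling to 100 gives 11.9 : 59.7 : 100.0 : 55.8.

11.9 : 59.7 : 100.0 : 55.8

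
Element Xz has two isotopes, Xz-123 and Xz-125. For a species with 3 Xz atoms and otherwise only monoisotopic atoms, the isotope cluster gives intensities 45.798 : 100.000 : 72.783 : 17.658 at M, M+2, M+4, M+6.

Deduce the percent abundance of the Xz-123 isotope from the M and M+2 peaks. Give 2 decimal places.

If p is the fraction of Xz that is Xz-123, then I(M+2)/I(M) = [C(3,1)·p^2·(1−p)] / p^3 = 3·(1−p)/p = 100.000/45.798 = 2.1835
(1−p)/p = 2.1835/3 = 0.7278  ⇒  p = 1/(1 + 0.7278) = 0.5788
Xz-123: 57.88%, Xz-125: 42.12%.

57.88%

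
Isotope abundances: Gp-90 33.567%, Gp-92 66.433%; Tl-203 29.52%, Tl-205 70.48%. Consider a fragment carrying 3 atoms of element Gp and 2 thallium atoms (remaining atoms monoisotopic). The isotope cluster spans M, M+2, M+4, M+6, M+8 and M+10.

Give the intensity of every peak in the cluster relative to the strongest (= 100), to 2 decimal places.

0.96 : 10.30 : 44.04 : 93.95 : 100.00 : 42.49

Element Gp pattern (n=3): 0.0378214 : 0.22455885 : 0.4444281 : 0.29319165
Thallium pattern (n=2): 0.08714304 : 0.41611392 : 0.49674304
Convolve the two distributions (both contribute in 2-u steps):
  M: 0.0378214×0.08714304 = 0.003296
  M+2: 0.0378214×0.41611392 + 0.22455885×0.08714304 = 0.035307
  M+4: 0.0378214×0.49674304 + 0.22455885×0.41611392 + 0.4444281×0.08714304 = 0.150958
  M+6: 0.22455885×0.49674304 + 0.4444281×0.41611392 + 0.29319165×0.08714304 = 0.322030
  M+8: 0.4444281×0.49674304 + 0.29319165×0.41611392 = 0.342768
  M+10: 0.29319165×0.49674304 = 0.145641
Scale to base peak (0.342768) = 100: 0.96 : 10.30 : 44.04 : 93.95 : 100.00 : 42.49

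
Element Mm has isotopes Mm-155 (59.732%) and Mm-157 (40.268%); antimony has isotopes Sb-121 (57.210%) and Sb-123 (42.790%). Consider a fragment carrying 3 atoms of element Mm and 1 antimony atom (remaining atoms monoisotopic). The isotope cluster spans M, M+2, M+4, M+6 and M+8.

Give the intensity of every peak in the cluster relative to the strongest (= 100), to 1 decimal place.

34.8 : 96.3 : 100.0 : 46.1 : 8.0

Element Mm pattern (n=3): 0.21311851 : 0.43101802 : 0.29056843 : 0.06529504
Antimony pattern (n=1): 0.5721 : 0.4279
Convolve the two distributions (both contribute in 2-u steps):
  M: 0.21311851×0.5721 = 0.121925
  M+2: 0.21311851×0.4279 + 0.43101802×0.5721 = 0.337779
  M+4: 0.43101802×0.4279 + 0.29056843×0.5721 = 0.350667
  M+6: 0.29056843×0.4279 + 0.06529504×0.5721 = 0.161690
  M+8: 0.06529504×0.4279 = 0.027940
Scale to base peak (0.350667) = 100: 34.8 : 96.3 : 100.0 : 46.1 : 8.0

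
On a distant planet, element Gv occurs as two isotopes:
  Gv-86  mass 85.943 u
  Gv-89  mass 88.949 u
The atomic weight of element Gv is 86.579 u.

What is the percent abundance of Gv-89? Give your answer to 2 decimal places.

Writing the weighted mean with unknown fraction x of Gv-86:
85.943·x + 88.949·(1 − x) = 86.579
(85.943 − 88.949)·x = 86.579 − 88.949
x = -2.370 / -3.006 = 0.78842 → 78.84% Gv-86, 21.16% Gv-89.

21.16%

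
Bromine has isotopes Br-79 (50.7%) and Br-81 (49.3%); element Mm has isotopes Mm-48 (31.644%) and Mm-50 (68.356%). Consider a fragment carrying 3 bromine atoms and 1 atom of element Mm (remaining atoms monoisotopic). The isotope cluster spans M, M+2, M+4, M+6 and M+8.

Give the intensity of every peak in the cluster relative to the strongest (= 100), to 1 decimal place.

Bromine pattern (n=3): 0.13032384 : 0.38017547 : 0.36967753 : 0.11982316
Element Mm pattern (n=1): 0.31644 : 0.68356
Convolve the two distributions (both contribute in 2-u steps):
  M: 0.13032384×0.31644 = 0.041240
  M+2: 0.13032384×0.68356 + 0.38017547×0.31644 = 0.209387
  M+4: 0.38017547×0.68356 + 0.36967753×0.31644 = 0.376854
  M+6: 0.36967753×0.68356 + 0.11982316×0.31644 = 0.290614
  M+8: 0.11982316×0.68356 = 0.081906
Scale to base peak (0.376854) = 100: 10.9 : 55.6 : 100.0 : 77.1 : 21.7

10.9 : 55.6 : 100.0 : 77.1 : 21.7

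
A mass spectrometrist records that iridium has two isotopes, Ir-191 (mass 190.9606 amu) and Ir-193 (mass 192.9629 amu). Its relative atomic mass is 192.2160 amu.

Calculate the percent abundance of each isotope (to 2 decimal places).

Writing the weighted mean with unknown fraction x of Ir-191:
190.9606·x + 192.9629·(1 − x) = 192.2160
(190.9606 − 192.9629)·x = 192.2160 − 192.9629
x = -0.7469 / -2.0023 = 0.37302 → 37.30% Ir-191, 62.70% Ir-193.

Ir-191: 37.30%, Ir-193: 62.70%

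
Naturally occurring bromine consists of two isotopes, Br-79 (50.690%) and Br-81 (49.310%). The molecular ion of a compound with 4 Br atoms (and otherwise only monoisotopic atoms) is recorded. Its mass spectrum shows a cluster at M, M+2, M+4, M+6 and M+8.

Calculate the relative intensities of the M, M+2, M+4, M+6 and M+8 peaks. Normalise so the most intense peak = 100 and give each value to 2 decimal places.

Expanding (0.50690 + 0.49310)^4:
P(M) = 0.50690^4 = 0.066022
P(M+2) = 4 × 0.50690^3 × 0.49310^1 = 0.256899
P(M+4) = 6 × 0.50690^2 × 0.49310^2 = 0.374857
P(M+6) = 4 × 0.50690^1 × 0.49310^3 = 0.243101
P(M+8) = 0.49310^4 = 0.059121
The M+4 peak is largest (0.374857); scaling to 100 gives 17.61 : 68.53 : 100.00 : 64.85 : 15.77.

17.61 : 68.53 : 100.00 : 64.85 : 15.77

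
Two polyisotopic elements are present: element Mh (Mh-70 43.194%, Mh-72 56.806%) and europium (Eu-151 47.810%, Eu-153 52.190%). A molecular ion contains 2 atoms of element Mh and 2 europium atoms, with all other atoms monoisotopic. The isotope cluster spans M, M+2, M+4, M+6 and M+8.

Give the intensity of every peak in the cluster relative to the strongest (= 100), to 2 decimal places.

11.54 : 55.56 : 100.00 : 79.76 : 23.79

Element Mh pattern (n=2): 0.18657216 : 0.49073567 : 0.32269216
Europium pattern (n=2): 0.22857961 : 0.49904078 : 0.27237961
Convolve the two distributions (both contribute in 2-u steps):
  M: 0.18657216×0.22857961 = 0.042647
  M+2: 0.18657216×0.49904078 + 0.49073567×0.22857961 = 0.205279
  M+4: 0.18657216×0.27237961 + 0.49073567×0.49904078 + 0.32269216×0.22857961 = 0.369476
  M+6: 0.49073567×0.27237961 + 0.32269216×0.49904078 = 0.294703
  M+8: 0.32269216×0.27237961 = 0.087895
Scale to base peak (0.369476) = 100: 11.54 : 55.56 : 100.00 : 79.76 : 23.79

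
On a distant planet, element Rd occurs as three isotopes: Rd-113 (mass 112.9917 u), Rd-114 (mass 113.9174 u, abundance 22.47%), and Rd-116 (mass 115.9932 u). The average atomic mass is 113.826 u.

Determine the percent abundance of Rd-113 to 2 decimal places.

The remaining 77.53% is split between Rd-113 (fraction x) and Rd-116 (fraction 0.7753 − x).
Substituting: 112.9917x + 115.9932(0.7753 − x) = 88.22876022
(112.9917 − 115.9932)x = -1.70076774  ⇒  x = 0.56664, y = 0.20866
Rd-113: 56.66%, Rd-116: 20.87%.

56.66%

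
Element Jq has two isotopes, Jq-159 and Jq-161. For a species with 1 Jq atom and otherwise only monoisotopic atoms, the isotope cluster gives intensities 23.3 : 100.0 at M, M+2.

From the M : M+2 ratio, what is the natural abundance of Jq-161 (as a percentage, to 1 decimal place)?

Let p = fractional abundance of Jq-159. I(M+2)/I(M) = [C(1,1)·p^0·(1−p)] / p^1 = 1·(1−p)/p = 100.0/23.3 = 4.2918
(1−p)/p = 4.2918/1 = 4.2918  ⇒  p = 1/(1 + 4.2918) = 0.1890
Jq-159: 18.9%, Jq-161: 81.1%.

81.1%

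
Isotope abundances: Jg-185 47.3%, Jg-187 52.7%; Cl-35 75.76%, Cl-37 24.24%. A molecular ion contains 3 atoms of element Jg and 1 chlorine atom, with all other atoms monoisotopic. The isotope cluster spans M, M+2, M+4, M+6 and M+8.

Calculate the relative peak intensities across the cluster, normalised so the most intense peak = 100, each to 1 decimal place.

Element Jg pattern (n=3): 0.10582382 : 0.35371555 : 0.39409745 : 0.14636318
Chlorine pattern (n=1): 0.7576 : 0.2424
Convolve the two distributions (both contribute in 2-u steps):
  M: 0.10582382×0.7576 = 0.080172
  M+2: 0.10582382×0.2424 + 0.35371555×0.7576 = 0.293627
  M+4: 0.35371555×0.2424 + 0.39409745×0.7576 = 0.384309
  M+6: 0.39409745×0.2424 + 0.14636318×0.7576 = 0.206414
  M+8: 0.14636318×0.2424 = 0.035478
Scale to base peak (0.384309) = 100: 20.9 : 76.4 : 100.0 : 53.7 : 9.2

20.9 : 76.4 : 100.0 : 53.7 : 9.2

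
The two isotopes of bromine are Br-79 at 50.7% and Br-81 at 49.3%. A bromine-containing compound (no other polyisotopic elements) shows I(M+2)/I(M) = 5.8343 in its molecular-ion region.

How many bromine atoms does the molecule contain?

The M+2/M ratio from n Br atoms is n · q/p = n · 0.493/0.507.
n = 5.8343 × 0.507/0.493 = 6.00 ≈ 6

6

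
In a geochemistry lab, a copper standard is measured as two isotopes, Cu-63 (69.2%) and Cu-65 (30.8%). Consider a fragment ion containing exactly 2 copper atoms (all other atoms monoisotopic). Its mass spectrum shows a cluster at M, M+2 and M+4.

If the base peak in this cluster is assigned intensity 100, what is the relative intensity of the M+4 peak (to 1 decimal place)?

19.8

Binomial terms of (0.692 + 0.308)^2: M 0.4789, M+2 0.4263, M+4 0.0949 → M is the base peak.
P(M) = C(2,0) × 0.692^2 × 0.308^0 = 1 × 0.478864 × 1.0000 = 0.478864 (base)
P(M+4) = C(2,2) × 0.692^0 × 0.308^2 = 1 × 1.0000 × 0.094864 = 0.094864
Relative intensity = 0.094864 / 0.478864 × 100 = 19.8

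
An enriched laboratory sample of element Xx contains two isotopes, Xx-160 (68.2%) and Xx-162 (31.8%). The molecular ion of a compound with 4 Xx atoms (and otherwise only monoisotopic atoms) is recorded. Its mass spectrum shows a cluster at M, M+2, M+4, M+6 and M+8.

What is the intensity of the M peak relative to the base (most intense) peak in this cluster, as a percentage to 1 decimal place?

(0.682 + 0.318)^4 gives M 0.2163, M+2 0.4035, M+4 0.2822, M+6 0.0877, M+8 0.0102; the largest is M+2.
P(M+2) = C(4,1) × 0.682^3 × 0.318^1 = 4 × 0.31721457 × 0.3180 = 0.403497 (base)
P(M) = C(4,0) × 0.682^4 × 0.318^0 = 1 × 0.21634034 × 1.0000 = 0.216340
Relative intensity = 0.216340 / 0.403497 × 100 = 53.6

53.6%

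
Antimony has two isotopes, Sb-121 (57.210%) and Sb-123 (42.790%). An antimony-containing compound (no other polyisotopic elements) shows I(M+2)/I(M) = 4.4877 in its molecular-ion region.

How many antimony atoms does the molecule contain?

The M+2/M ratio from n Sb atoms is n · q/p = n · 0.42790/0.57210.
n = 4.4877 × 0.57210/0.42790 = 6.00 ≈ 6

6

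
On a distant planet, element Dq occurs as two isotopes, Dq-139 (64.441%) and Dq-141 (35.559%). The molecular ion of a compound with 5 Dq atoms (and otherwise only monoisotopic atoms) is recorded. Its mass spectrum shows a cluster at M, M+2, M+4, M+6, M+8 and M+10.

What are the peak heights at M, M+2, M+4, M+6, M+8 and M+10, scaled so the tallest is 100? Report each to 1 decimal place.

Expanding (0.64441 + 0.35559)^5:
P(M) = 0.64441^5 = 0.111125
P(M+2) = 5 × 0.64441^4 × 0.35559^1 = 0.306598
P(M+4) = 10 × 0.64441^3 × 0.35559^2 = 0.338365
P(M+6) = 10 × 0.64441^2 × 0.35559^3 = 0.186712
P(M+8) = 5 × 0.64441^1 × 0.35559^4 = 0.051515
P(M+10) = 0.35559^5 = 0.005685
The M+4 peak is largest (0.338365); scaling to 100 gives 32.8 : 90.6 : 100.0 : 55.2 : 15.2 : 1.7.

32.8 : 90.6 : 100.0 : 55.2 : 15.2 : 1.7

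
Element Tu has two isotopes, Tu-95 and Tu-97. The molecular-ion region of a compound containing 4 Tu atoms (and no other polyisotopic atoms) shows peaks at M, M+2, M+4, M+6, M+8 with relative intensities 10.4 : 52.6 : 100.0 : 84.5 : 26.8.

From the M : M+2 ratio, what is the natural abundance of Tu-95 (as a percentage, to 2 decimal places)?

44.16%

Let p = fractional abundance of Tu-95. I(M+2)/I(M) = [C(4,1)·p^3·(1−p)] / p^4 = 4·(1−p)/p = 52.6/10.4 = 5.0577
(1−p)/p = 5.0577/4 = 1.2644  ⇒  p = 1/(1 + 1.2644) = 0.4416
Tu-95: 44.16%, Tu-97: 55.84%.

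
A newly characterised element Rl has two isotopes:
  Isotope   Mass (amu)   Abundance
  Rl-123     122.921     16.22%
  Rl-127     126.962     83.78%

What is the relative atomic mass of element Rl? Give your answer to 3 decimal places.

126.307 amu

Average mass = Σ (abundance × isotope mass) = 0.1622 × 122.921 + 0.8378 × 126.962
= 19.9378 + 106.3688 = 126.3066 amu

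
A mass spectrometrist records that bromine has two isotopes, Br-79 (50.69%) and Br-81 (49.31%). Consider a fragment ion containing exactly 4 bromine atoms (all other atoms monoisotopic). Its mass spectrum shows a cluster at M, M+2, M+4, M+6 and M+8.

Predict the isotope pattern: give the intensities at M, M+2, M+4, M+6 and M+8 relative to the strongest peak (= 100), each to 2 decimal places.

Each Br atom is independently Br-79 (p = 0.5069) or Br-81 (q = 0.4931); the cluster is the binomial expansion (p + q)^4.
P(M) = 0.5069^4 = 0.066022
P(M+2) = 4 × 0.5069^3 × 0.4931^1 = 0.256899
P(M+4) = 6 × 0.5069^2 × 0.4931^2 = 0.374857
P(M+6) = 4 × 0.5069^1 × 0.4931^3 = 0.243101
P(M+8) = 0.4931^4 = 0.059121
The M+4 peak is largest (0.374857); scaling to 100 gives 17.61 : 68.53 : 100.00 : 64.85 : 15.77.

17.61 : 68.53 : 100.00 : 64.85 : 15.77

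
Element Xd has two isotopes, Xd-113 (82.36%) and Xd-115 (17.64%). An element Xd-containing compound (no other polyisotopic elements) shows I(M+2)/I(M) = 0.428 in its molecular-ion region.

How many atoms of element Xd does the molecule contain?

2

With n Xd atoms, P(M+2)/P(M) = C(n,1)·p^(n−1)q / p^n = n·q/p = n · 0.1764/0.8236.
n = 0.428 × 0.8236/0.1764 = 2.00 ≈ 2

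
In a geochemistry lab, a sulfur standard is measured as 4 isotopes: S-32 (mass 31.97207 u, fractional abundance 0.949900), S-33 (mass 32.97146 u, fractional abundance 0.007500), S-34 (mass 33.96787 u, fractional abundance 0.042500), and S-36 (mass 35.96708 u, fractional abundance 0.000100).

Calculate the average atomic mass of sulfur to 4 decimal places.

32.0648 u

The abundance-weighted mean is 0.949900 × 31.97207 + 0.007500 × 32.97146 + 0.042500 × 33.96787 + 0.000100 × 35.96708
= 30.370269 + 0.247286 + 1.443634 + 0.003597 = 32.064786 u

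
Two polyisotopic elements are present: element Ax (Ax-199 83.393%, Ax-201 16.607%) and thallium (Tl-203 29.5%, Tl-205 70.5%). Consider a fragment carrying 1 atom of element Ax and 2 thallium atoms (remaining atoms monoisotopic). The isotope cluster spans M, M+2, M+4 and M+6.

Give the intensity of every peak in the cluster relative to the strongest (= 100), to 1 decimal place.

15.0 : 74.7 : 100.0 : 17.1

Element Ax pattern (n=1): 0.83393 : 0.16607
Thallium pattern (n=2): 0.087025 : 0.41595 : 0.497025
Convolve the two distributions (both contribute in 2-u steps):
  M: 0.83393×0.087025 = 0.072573
  M+2: 0.83393×0.41595 + 0.16607×0.087025 = 0.361325
  M+4: 0.83393×0.497025 + 0.16607×0.41595 = 0.483561
  M+6: 0.16607×0.497025 = 0.082541
Scale to base peak (0.483561) = 100: 15.0 : 74.7 : 100.0 : 17.1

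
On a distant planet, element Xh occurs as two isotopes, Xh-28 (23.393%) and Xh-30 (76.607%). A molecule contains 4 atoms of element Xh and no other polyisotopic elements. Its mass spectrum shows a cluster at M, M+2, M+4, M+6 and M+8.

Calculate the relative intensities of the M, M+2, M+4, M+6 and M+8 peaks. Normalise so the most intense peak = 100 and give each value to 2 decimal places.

0.71 : 9.32 : 45.80 : 100.00 : 81.87

The 4 Xh atoms are independent, so intensities follow the terms of (0.23393 + 0.76607)^4.
P(M) = 0.23393^4 = 0.002995
P(M+2) = 4 × 0.23393^3 × 0.76607^1 = 0.039227
P(M+4) = 6 × 0.23393^2 × 0.76607^2 = 0.192690
P(M+6) = 4 × 0.23393^1 × 0.76607^3 = 0.420679
P(M+8) = 0.76607^4 = 0.344408
The M+6 peak is largest (0.420679); scaling to 100 gives 0.71 : 9.32 : 45.80 : 100.00 : 81.87.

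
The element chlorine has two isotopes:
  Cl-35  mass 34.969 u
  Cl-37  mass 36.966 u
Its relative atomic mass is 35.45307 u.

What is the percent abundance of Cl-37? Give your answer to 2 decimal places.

Writing the weighted mean with unknown fraction x of Cl-35:
34.969·x + 36.966·(1 − x) = 35.45307
(34.969 − 36.966)·x = 35.45307 − 36.966
x = -1.51293 / -1.997 = 0.75760 → 75.76% Cl-35, 24.24% Cl-37.

24.24%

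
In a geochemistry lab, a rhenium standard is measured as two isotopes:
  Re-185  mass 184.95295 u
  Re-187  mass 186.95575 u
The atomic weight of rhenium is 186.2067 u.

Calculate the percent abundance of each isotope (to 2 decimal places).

Re-185: 37.40%, Re-187: 62.60%

Writing the weighted mean with unknown fraction x of Re-185:
184.95295·x + 186.95575·(1 − x) = 186.2067
(184.95295 − 186.95575)·x = 186.2067 − 186.95575
x = -0.74905 / -2.00280 = 0.37400 → 37.40% Re-185, 62.60% Re-187.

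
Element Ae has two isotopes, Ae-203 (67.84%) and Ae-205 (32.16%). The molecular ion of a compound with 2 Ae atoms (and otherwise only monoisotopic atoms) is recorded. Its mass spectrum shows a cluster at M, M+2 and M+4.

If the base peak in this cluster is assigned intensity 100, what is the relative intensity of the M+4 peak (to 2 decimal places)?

22.47

Binomial terms of (0.6784 + 0.3216)^2: M 0.4602, M+2 0.4363, M+4 0.1034 → M is the base peak.
P(M) = C(2,0) × 0.6784^2 × 0.3216^0 = 1 × 0.46022656 × 1.0000 = 0.460227 (base)
P(M+4) = C(2,2) × 0.6784^0 × 0.3216^2 = 1 × 1.0000 × 0.10342656 = 0.103427
Relative intensity = 0.103427 / 0.460227 × 100 = 22.47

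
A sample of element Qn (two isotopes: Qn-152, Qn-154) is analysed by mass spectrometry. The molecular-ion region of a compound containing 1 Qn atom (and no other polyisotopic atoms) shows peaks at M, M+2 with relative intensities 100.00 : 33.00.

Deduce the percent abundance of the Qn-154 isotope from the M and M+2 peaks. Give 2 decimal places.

24.81%

If p is the fraction of Qn that is Qn-152, then I(M+2)/I(M) = [C(1,1)·p^0·(1−p)] / p^1 = 1·(1−p)/p = 33.00/100.00 = 0.3300
(1−p)/p = 0.3300/1 = 0.3300  ⇒  p = 1/(1 + 0.3300) = 0.7519
Qn-152: 75.19%, Qn-154: 24.81%.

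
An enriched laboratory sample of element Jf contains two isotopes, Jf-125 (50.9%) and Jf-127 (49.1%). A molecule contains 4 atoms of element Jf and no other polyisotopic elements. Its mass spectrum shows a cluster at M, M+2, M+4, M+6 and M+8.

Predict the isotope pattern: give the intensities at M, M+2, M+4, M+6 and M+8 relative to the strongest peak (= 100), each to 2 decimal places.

Each Jf atom is independently Jf-125 (p = 0.509) or Jf-127 (q = 0.491); the cluster is the binomial expansion (p + q)^4.
P(M) = 0.509^4 = 0.067123
P(M+2) = 4 × 0.509^3 × 0.491^1 = 0.258997
P(M+4) = 6 × 0.509^2 × 0.491^2 = 0.374757
P(M+6) = 4 × 0.509^1 × 0.491^3 = 0.241003
P(M+8) = 0.491^4 = 0.058120
The M+4 peak is largest (0.374757); scaling to 100 gives 17.91 : 69.11 : 100.00 : 64.31 : 15.51.

17.91 : 69.11 : 100.00 : 64.31 : 15.51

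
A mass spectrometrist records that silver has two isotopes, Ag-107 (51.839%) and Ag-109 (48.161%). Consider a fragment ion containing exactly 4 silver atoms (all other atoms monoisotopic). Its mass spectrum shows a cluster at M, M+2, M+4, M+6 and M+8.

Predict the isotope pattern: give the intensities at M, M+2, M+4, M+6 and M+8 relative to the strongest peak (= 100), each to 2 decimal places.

The 4 Ag atoms are independent, so intensities follow the terms of (0.51839 + 0.48161)^4.
P(M) = 0.51839^4 = 0.072215
P(M+2) = 4 × 0.51839^3 × 0.48161^1 = 0.268365
P(M+4) = 6 × 0.51839^2 × 0.48161^2 = 0.373986
P(M+6) = 4 × 0.51839^1 × 0.48161^3 = 0.231634
P(M+8) = 0.48161^4 = 0.053800
The M+4 peak is largest (0.373986); scaling to 100 gives 19.31 : 71.76 : 100.00 : 61.94 : 14.39.

19.31 : 71.76 : 100.00 : 61.94 : 14.39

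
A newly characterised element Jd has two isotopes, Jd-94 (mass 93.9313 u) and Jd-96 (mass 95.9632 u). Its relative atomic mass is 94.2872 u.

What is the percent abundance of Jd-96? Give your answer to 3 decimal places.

Let x be the fractional abundance of Jd-94; then Jd-96 has abundance 1 − x.
93.9313·x + 95.9632·(1 − x) = 94.2872
(93.9313 − 95.9632)·x = 94.2872 − 95.9632
x = -1.6760 / -2.0319 = 0.82484 → 82.484% Jd-94, 17.516% Jd-96.

17.516%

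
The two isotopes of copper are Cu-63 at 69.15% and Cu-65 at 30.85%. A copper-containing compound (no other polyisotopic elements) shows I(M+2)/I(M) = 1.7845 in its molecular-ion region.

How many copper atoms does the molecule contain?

With n Cu atoms, P(M+2)/P(M) = C(n,1)·p^(n−1)q / p^n = n·q/p = n · 0.3085/0.6915.
n = 1.7845 × 0.6915/0.3085 = 4.00 ≈ 4

4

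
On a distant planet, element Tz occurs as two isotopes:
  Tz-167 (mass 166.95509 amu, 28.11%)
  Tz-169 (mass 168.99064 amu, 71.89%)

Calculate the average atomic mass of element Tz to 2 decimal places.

168.42 amu

Average mass = Σ (abundance × isotope mass) = 0.2811 × 166.95509 + 0.7189 × 168.99064
= 46.931076 + 121.487371 = 168.418447 amu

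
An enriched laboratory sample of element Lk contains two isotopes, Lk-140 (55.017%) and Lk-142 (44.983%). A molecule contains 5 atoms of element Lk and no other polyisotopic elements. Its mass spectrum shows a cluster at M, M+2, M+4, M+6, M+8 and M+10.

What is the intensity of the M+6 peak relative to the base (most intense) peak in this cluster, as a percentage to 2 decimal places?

81.76%

Binomial terms of (0.55017 + 0.44983)^5: M 0.0504, M+2 0.2061, M+4 0.3370, M+6 0.2755, M+8 0.1126, M+10 0.0184 → M+4 is the base peak.
P(M+4) = C(5,2) × 0.55017^3 × 0.44983^2 = 10 × 0.16652932 × 0.20234703 = 0.336967 (base)
P(M+6) = C(5,3) × 0.55017^2 × 0.44983^3 = 10 × 0.30268703 × 0.09102176 = 0.275511
Relative intensity = 0.275511 / 0.336967 × 100 = 81.76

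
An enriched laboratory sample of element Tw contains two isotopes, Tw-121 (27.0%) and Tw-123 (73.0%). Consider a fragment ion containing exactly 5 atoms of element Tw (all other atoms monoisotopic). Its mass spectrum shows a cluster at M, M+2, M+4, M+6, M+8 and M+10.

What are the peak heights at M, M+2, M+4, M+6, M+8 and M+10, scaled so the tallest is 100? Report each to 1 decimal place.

0.4 : 5.1 : 27.4 : 74.0 : 100.0 : 54.1

Expanding (0.270 + 0.730)^5:
P(M) = 0.270^5 = 0.001435
P(M+2) = 5 × 0.270^4 × 0.730^1 = 0.019398
P(M+4) = 10 × 0.270^3 × 0.730^2 = 0.104891
P(M+6) = 10 × 0.270^2 × 0.730^3 = 0.283593
P(M+8) = 5 × 0.270^1 × 0.730^4 = 0.383376
P(M+10) = 0.730^5 = 0.207307
The M+8 peak is largest (0.383376); scaling to 100 gives 0.4 : 5.1 : 27.4 : 74.0 : 100.0 : 54.1.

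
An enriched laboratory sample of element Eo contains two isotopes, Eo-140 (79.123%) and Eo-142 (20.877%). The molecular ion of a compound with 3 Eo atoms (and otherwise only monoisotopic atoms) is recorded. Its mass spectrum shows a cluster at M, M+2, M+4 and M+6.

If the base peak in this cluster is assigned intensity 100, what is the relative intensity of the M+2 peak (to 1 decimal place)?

79.2

Term probabilities: M 0.4953, M+2 0.3921, M+4 0.1035, M+6 0.0091. Base peak = M.
P(M) = C(3,0) × 0.79123^3 × 0.20877^0 = 1 × 0.49534552 × 1.0000 = 0.495346 (base)
P(M+2) = C(3,1) × 0.79123^2 × 0.20877^1 = 3 × 0.62604491 × 0.20877 = 0.392098
Relative intensity = 0.392098 / 0.495346 × 100 = 79.2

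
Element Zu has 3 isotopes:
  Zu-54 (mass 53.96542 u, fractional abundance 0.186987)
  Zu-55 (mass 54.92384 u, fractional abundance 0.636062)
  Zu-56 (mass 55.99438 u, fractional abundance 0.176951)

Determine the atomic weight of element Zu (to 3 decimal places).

Weight each isotope mass by its fractional abundance: 0.186987 × 53.96542 + 0.636062 × 54.92384 + 0.176951 × 55.99438
= 10.090832 + 34.934968 + 9.908262 = 54.934062 u

54.934 u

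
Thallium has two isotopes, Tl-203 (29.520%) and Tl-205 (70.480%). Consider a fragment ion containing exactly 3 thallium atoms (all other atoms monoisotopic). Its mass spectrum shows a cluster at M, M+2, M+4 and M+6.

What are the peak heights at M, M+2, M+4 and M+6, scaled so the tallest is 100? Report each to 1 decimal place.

Each Tl atom is independently Tl-203 (p = 0.29520) or Tl-205 (q = 0.70480); the cluster is the binomial expansion (p + q)^3.
P(M) = 0.29520^3 = 0.025725
P(M+2) = 3 × 0.29520^2 × 0.70480^1 = 0.184255
P(M+4) = 3 × 0.29520^1 × 0.70480^2 = 0.439916
P(M+6) = 0.70480^3 = 0.350104
The M+4 peak is largest (0.439916); scaling to 100 gives 5.8 : 41.9 : 100.0 : 79.6.

5.8 : 41.9 : 100.0 : 79.6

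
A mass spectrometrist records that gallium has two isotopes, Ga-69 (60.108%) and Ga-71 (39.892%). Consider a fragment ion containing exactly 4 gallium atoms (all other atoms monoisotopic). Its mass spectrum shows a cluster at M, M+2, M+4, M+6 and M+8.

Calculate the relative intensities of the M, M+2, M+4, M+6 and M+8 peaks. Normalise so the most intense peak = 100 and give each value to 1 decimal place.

Each Ga atom is independently Ga-69 (p = 0.60108) or Ga-71 (q = 0.39892); the cluster is the binomial expansion (p + q)^4.
P(M) = 0.60108^4 = 0.130536
P(M+2) = 4 × 0.60108^3 × 0.39892^1 = 0.346531
P(M+4) = 6 × 0.60108^2 × 0.39892^2 = 0.344975
P(M+6) = 4 × 0.60108^1 × 0.39892^3 = 0.152633
P(M+8) = 0.39892^4 = 0.025325
The M+2 peak is largest (0.346531); scaling to 100 gives 37.7 : 100.0 : 99.6 : 44.0 : 7.3.

37.7 : 100.0 : 99.6 : 44.0 : 7.3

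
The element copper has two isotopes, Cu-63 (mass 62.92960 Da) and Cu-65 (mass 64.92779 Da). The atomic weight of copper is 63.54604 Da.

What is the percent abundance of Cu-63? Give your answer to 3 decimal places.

With x = fraction of Cu-63 (so Cu-65 is 1 − x):
62.92960·x + 64.92779·(1 − x) = 63.54604
(62.92960 − 64.92779)·x = 63.54604 − 64.92779
x = -1.38175 / -1.99819 = 0.69150 → 69.150% Cu-63, 30.850% Cu-65.

69.150%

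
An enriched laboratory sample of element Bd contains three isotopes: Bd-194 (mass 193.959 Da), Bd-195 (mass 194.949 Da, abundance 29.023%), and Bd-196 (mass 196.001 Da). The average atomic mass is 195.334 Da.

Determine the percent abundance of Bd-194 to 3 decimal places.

The remaining 70.977% is split between Bd-194 (fraction x) and Bd-196 (fraction 0.70977 − x).
Substituting: 193.959x + 196.001(0.70977 − x) = 138.75395173
(193.959 − 196.001)x = -0.36167804  ⇒  x = 0.17712, y = 0.53265
Bd-194: 17.712%, Bd-196: 53.265%.

17.712%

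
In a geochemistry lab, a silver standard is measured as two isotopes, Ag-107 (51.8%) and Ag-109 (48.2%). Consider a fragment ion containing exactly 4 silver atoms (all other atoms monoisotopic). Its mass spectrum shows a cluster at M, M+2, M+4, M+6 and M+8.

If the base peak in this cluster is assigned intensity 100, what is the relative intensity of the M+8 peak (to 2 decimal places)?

Term probabilities: M 0.0720, M+2 0.2680, M+4 0.3740, M+6 0.2320, M+8 0.0540. Base peak = M+4.
P(M+4) = C(4,2) × 0.518^2 × 0.482^2 = 6 × 0.268324 × 0.232324 = 0.374029 (base)
P(M+8) = C(4,4) × 0.518^0 × 0.482^4 = 1 × 1.0000 × 0.05397444 = 0.053974
Relative intensity = 0.053974 / 0.374029 × 100 = 14.43

14.43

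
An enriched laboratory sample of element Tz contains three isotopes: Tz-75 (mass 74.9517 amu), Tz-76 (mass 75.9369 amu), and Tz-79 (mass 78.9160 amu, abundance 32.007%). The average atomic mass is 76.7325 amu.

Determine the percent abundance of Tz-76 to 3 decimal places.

51.964%

The remaining 67.993% is split between Tz-75 (fraction x) and Tz-76 (fraction 0.67993 − x).
Substituting: 74.9517x + 75.9369(0.67993 − x) = 51.47385588
(74.9517 − 75.9369)x = -0.157920537  ⇒  x = 0.16029, y = 0.51964
Tz-75: 16.029%, Tz-76: 51.964%.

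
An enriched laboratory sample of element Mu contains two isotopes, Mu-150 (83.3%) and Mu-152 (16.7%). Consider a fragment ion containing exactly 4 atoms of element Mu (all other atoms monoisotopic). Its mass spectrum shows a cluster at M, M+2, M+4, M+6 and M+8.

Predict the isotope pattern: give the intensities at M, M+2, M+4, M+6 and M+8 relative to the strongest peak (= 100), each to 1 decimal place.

100.0 : 80.2 : 24.1 : 3.2 : 0.2

Each Mu atom is independently Mu-150 (p = 0.833) or Mu-152 (q = 0.167); the cluster is the binomial expansion (p + q)^4.
P(M) = 0.833^4 = 0.481482
P(M+2) = 4 × 0.833^3 × 0.167^1 = 0.386110
P(M+4) = 6 × 0.833^2 × 0.167^2 = 0.116111
P(M+6) = 4 × 0.833^1 × 0.167^3 = 0.015519
P(M+8) = 0.167^4 = 0.000778
The M peak is largest (0.481482); scaling to 100 gives 100.0 : 80.2 : 24.1 : 3.2 : 0.2.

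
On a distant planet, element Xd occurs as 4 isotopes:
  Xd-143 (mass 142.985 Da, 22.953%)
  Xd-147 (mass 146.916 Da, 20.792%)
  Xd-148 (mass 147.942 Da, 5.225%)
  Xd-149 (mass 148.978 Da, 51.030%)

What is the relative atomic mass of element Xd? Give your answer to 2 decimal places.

Ar = Σ fᵢ·mᵢ = 0.22953 × 142.985 + 0.20792 × 146.916 + 0.05225 × 147.942 + 0.51030 × 148.978
= 32.8193 + 30.5468 + 7.7300 + 76.0235 = 147.1196 Da

147.12 Da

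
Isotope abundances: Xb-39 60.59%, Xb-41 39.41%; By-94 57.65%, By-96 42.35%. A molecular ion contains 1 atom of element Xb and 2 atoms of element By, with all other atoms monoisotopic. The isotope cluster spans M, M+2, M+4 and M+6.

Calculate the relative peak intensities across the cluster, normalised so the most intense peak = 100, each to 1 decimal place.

47.2 : 100.0 : 70.5 : 16.6

Element Xb pattern (n=1): 0.6059 : 0.3941
Element By pattern (n=2): 0.33235225 : 0.4882955 : 0.17935225
Convolve the two distributions (both contribute in 2-u steps):
  M: 0.6059×0.33235225 = 0.201372
  M+2: 0.6059×0.4882955 + 0.3941×0.33235225 = 0.426838
  M+4: 0.6059×0.17935225 + 0.3941×0.4882955 = 0.301107
  M+6: 0.3941×0.17935225 = 0.070683
Scale to base peak (0.426838) = 100: 47.2 : 100.0 : 70.5 : 16.6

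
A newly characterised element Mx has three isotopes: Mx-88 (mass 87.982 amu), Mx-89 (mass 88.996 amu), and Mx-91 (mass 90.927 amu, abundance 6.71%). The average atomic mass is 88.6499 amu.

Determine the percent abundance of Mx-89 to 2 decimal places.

46.38%

The remaining 93.29% is split between Mx-88 (fraction x) and Mx-89 (fraction 0.9329 − x).
Substituting: 87.982x + 88.996(0.9329 − x) = 82.5486983
(87.982 − 88.996)x = -0.4756701  ⇒  x = 0.46910, y = 0.46380
Mx-88: 46.91%, Mx-89: 46.38%.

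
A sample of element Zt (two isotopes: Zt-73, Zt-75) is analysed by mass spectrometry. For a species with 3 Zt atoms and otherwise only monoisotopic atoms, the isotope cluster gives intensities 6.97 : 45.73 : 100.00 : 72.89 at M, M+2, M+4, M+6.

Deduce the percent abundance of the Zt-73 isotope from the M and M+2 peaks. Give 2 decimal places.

31.38%

Let p = fractional abundance of Zt-73. I(M+2)/I(M) = [C(3,1)·p^2·(1−p)] / p^3 = 3·(1−p)/p = 45.73/6.97 = 6.5610
(1−p)/p = 6.5610/3 = 2.1870  ⇒  p = 1/(1 + 2.1870) = 0.3138
Zt-73: 31.38%, Zt-75: 68.62%.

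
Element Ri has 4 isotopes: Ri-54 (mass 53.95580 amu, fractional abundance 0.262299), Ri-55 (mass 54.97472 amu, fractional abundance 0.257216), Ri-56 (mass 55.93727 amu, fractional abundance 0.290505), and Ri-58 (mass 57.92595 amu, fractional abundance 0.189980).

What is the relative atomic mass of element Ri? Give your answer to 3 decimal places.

55.548 amu

Average mass = Σ (abundance × isotope mass) = 0.262299 × 53.95580 + 0.257216 × 54.97472 + 0.290505 × 55.93727 + 0.189980 × 57.92595
= 14.152552 + 14.140378 + 16.250057 + 11.004772 = 55.547759 amu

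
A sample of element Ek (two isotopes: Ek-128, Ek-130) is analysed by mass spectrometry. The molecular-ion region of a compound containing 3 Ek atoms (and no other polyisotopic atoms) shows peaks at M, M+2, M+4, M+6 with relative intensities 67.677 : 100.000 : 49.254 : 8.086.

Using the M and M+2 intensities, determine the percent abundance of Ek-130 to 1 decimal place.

If p is the fraction of Ek that is Ek-128, then I(M+2)/I(M) = [C(3,1)·p^2·(1−p)] / p^3 = 3·(1−p)/p = 100.000/67.677 = 1.4776
(1−p)/p = 1.4776/3 = 0.4925  ⇒  p = 1/(1 + 0.4925) = 0.6700
Ek-128: 67.0%, Ek-130: 33.0%.

33.0%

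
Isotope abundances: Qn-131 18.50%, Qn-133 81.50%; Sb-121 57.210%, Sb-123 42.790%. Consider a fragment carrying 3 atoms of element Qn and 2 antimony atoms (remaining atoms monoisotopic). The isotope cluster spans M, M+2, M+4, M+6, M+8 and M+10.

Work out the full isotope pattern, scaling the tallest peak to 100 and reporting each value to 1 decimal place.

0.6 : 8.2 : 43.6 : 100.0 : 89.2 : 26.6

Element Qn pattern (n=3): 0.00633162 : 0.08368012 : 0.36864487 : 0.54134337
Antimony pattern (n=2): 0.32729841 : 0.48960318 : 0.18309841
Convolve the two distributions (both contribute in 2-u steps):
  M: 0.00633162×0.32729841 = 0.002072
  M+2: 0.00633162×0.48960318 + 0.08368012×0.32729841 = 0.030488
  M+4: 0.00633162×0.18309841 + 0.08368012×0.48960318 + 0.36864487×0.32729841 = 0.162786
  M+6: 0.08368012×0.18309841 + 0.36864487×0.48960318 + 0.54134337×0.32729841 = 0.372992
  M+8: 0.36864487×0.18309841 + 0.54134337×0.48960318 = 0.332542
  M+10: 0.54134337×0.18309841 = 0.099119
Scale to base peak (0.372992) = 100: 0.6 : 8.2 : 43.6 : 100.0 : 89.2 : 26.6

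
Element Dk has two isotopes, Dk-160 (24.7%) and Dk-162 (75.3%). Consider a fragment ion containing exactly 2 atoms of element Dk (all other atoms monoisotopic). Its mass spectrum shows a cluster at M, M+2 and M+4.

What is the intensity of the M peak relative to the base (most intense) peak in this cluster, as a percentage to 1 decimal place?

Term probabilities: M 0.0610, M+2 0.3720, M+4 0.5670. Base peak = M+4.
P(M+4) = C(2,2) × 0.247^0 × 0.753^2 = 1 × 1.0000 × 0.567009 = 0.567009 (base)
P(M) = C(2,0) × 0.247^2 × 0.753^0 = 1 × 0.061009 × 1.0000 = 0.061009
Relative intensity = 0.061009 / 0.567009 × 100 = 10.8

10.8%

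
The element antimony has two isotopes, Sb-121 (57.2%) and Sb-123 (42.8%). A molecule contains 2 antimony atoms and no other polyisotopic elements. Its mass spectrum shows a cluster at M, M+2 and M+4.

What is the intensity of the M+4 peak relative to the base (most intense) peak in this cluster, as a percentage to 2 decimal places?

(0.572 + 0.428)^2 gives M 0.3272, M+2 0.4896, M+4 0.1832; the largest is M+2.
P(M+2) = C(2,1) × 0.572^1 × 0.428^1 = 2 × 0.5720 × 0.4280 = 0.489632 (base)
P(M+4) = C(2,2) × 0.572^0 × 0.428^2 = 1 × 1.0000 × 0.183184 = 0.183184
Relative intensity = 0.183184 / 0.489632 × 100 = 37.41

37.41%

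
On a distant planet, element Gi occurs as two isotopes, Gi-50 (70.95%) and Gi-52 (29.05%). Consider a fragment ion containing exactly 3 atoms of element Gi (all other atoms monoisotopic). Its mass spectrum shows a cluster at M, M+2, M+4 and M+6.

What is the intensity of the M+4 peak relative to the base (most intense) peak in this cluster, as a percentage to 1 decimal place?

Term probabilities: M 0.3572, M+2 0.4387, M+4 0.1796, M+6 0.0245. Base peak = M+2.
P(M+2) = C(3,1) × 0.7095^2 × 0.2905^1 = 3 × 0.50339025 × 0.2905 = 0.438705 (base)
P(M+4) = C(3,2) × 0.7095^1 × 0.2905^2 = 3 × 0.7095 × 0.08439025 = 0.179625
Relative intensity = 0.179625 / 0.438705 × 100 = 40.9

40.9%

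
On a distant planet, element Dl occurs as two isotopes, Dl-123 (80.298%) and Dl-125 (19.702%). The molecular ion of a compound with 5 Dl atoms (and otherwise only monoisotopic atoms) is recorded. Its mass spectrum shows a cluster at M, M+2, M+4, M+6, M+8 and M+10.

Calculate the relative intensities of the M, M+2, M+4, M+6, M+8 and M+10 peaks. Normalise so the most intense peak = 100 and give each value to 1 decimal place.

81.5 : 100.0 : 49.1 : 12.0 : 1.5 : 0.1

Each Dl atom is independently Dl-123 (p = 0.80298) or Dl-125 (q = 0.19702); the cluster is the binomial expansion (p + q)^5.
P(M) = 0.80298^5 = 0.333829
P(M+2) = 5 × 0.80298^4 × 0.19702^1 = 0.409543
P(M+4) = 10 × 0.80298^3 × 0.19702^2 = 0.200972
P(M+6) = 10 × 0.80298^2 × 0.19702^3 = 0.049311
P(M+8) = 5 × 0.80298^1 × 0.19702^4 = 0.006049
P(M+10) = 0.19702^5 = 0.000297
The M+2 peak is largest (0.409543); scaling to 100 gives 81.5 : 100.0 : 49.1 : 12.0 : 1.5 : 0.1.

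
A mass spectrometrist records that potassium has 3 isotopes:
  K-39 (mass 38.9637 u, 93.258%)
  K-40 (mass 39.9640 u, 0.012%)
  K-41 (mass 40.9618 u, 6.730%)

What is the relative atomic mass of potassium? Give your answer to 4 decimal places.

The abundance-weighted mean is 0.93258 × 38.9637 + 0.00012 × 39.9640 + 0.06730 × 40.9618
= 36.33677 + 0.00480 + 2.75673 = 39.09830 u

39.0983 u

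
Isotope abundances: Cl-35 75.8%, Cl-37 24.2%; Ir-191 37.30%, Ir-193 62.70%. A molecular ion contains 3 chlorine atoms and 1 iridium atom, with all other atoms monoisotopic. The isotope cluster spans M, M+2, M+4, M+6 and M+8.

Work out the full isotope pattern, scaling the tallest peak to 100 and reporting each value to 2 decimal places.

37.90 : 100.00 : 72.60 : 20.71 : 2.07

Chlorine pattern (n=3): 0.43551951 : 0.41713346 : 0.13317454 : 0.01417249
Iridium pattern (n=1): 0.3730 : 0.6270
Convolve the two distributions (both contribute in 2-u steps):
  M: 0.43551951×0.3730 = 0.162449
  M+2: 0.43551951×0.6270 + 0.41713346×0.3730 = 0.428662
  M+4: 0.41713346×0.6270 + 0.13317454×0.3730 = 0.311217
  M+6: 0.13317454×0.6270 + 0.01417249×0.3730 = 0.088787
  M+8: 0.01417249×0.6270 = 0.008886
Scale to base peak (0.428662) = 100: 37.90 : 100.00 : 72.60 : 20.71 : 2.07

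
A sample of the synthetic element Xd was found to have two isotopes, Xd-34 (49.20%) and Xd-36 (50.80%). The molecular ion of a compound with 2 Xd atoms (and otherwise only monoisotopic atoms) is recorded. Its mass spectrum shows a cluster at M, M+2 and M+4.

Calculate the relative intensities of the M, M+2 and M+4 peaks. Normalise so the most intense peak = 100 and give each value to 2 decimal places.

The 2 Xd atoms are independent, so intensities follow the terms of (0.4920 + 0.5080)^2.
P(M) = 0.4920^2 = 0.242064
P(M+2) = 2 × 0.4920^1 × 0.5080^1 = 0.499872
P(M+4) = 0.5080^2 = 0.258064
The M+2 peak is largest (0.499872); scaling to 100 gives 48.43 : 100.00 : 51.63.

48.43 : 100.00 : 51.63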